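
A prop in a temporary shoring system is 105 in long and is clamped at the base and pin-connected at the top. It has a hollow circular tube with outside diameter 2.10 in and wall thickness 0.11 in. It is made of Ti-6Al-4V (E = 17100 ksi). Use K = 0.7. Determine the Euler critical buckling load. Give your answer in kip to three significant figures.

Inner diameter d_i = 2.10 − 2×0.11 = 1.880 in
I = π(d_o⁴ − d_i⁴)/64 = π(2.10⁴ − 1.880⁴)/64 = 0.3415 in⁴
Effective length L_e = K·L = 0.7 × 105 = 73.50 in
P_cr = π²EI / L_e² = π² × 17100×10³ × 0.3415 / 73.50² = 1.067×10^4 lb

P_cr ≈ 10.7 kip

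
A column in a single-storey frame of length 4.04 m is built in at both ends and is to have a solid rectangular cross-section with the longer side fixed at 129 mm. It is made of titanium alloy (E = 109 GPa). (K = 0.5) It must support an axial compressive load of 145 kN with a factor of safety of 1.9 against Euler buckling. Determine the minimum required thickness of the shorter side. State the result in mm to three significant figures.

Required P_cr = n·P = 1.9 × 145 = 275.5 kN
L_e = K·L = 0.5 × 4.04 = 2.020 m
Required I = P_cr·L_e²/(π²E) = 2.755×10^5 × 2.020² / (π² × 1.09×10^11) = 1.045×10^-6 m⁴
I_req = 1.045×10^6 mm⁴
Rectangle, weak axis: I_min = h·b³/12 with h = 129 mm fixed  ⇒  b = (12I/h)^(1/3) = 46.0 mm

b ≈ 46.0 mm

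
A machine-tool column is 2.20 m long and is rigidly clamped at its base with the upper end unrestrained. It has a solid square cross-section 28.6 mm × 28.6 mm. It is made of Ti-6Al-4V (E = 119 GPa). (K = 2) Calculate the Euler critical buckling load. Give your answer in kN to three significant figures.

P_cr ≈ 3.38 kN

I = a⁴/12 = 28.6⁴/12 = 5.575×10^4 mm⁴
I = 5.575×10^4 mm⁴ = 5.575×10^-8 m⁴
Effective length L_e = K·L = 2 × 2.20 = 4.400 m
P_cr = π²EI / L_e² = π² × 119×10⁹ × 5.575×10^-8 / 4.400² = 3.382×10^3 N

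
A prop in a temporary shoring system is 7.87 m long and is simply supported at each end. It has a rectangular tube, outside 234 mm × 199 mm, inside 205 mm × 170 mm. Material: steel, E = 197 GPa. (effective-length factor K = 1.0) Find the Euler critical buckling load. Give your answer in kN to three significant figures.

P_cr ≈ 2190 kN

Weak-axis I_min = (h_o·b_o³ − h_i·b_i³)/12 with b_o = 199, b_i = 170.0 mm (shorter outer/inner sides).
I_min = (234×199³ − 205.0×170.0³)/12 = 6.974×10^7 mm⁴
I = 6.974×10^7 mm⁴ = 6.974×10^-5 m⁴
Effective length L_e = K·L = 1 × 7.87 = 7.870 m
P_cr = π²EI / L_e² = π² × 197×10⁹ × 6.974×10^-5 / 7.870² = 2.189×10^6 N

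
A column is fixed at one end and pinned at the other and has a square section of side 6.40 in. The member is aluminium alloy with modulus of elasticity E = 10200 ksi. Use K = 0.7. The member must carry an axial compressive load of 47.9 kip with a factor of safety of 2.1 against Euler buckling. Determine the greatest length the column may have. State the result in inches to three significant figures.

I = a⁴/12 = 6.40⁴/12 = 139.8 in⁴
Required critical load P_cr = n·P = 2.1 × 47.9 = 100.6 kip = 1.006×10^5 lb
From P_cr = π²EI/(K·L)²:  L = (1/K)·√(π²EI/P_cr) = (1/0.7)·√(π²×1.02×10^7×139.8/1.006×10^5)
L = 534 in

L_max ≈ 534 in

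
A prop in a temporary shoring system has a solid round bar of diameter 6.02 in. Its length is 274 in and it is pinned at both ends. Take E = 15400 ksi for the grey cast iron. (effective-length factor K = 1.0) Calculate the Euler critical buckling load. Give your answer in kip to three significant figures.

I = πd⁴/64 = π×6.02⁴/64 = 64.47 in⁴
Effective length L_e = K·L = 1 × 274 = 274.0 in
P_cr = π²EI / L_e² = π² × 15400×10³ × 64.47 / 274.0² = 1.305×10^5 lb

P_cr ≈ 131 kip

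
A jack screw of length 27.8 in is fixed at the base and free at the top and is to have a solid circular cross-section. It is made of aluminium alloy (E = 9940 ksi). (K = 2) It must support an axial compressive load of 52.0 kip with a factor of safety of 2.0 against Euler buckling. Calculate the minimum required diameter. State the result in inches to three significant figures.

d ≈ 2.86 in

Required P_cr = n·P = 2.0 × 52.0 = 104.0 kip
L_e = K·L = 2 × 27.8 = 55.60 in
Required I = P_cr·L_e²/(π²E) = 1.040×10^5 × 55.60² / (π² × 9.94×10^6) = 3.277 in⁴
Solid circle: I = πd⁴/64  ⇒  d = (64I/π)^(1/4) = (64×3.277/π)^(1/4) = 2.86 in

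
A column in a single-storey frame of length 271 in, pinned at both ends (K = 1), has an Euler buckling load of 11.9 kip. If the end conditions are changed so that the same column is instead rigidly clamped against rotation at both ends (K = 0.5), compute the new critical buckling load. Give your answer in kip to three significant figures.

P_cr ∝ 1/K², so P_cr,new = P_cr,old × (K_old/K_new)² = 11.9 × (1/0.5)²
= 11.9 × 4.000 = 47.6 kip

P_cr ≈ 47.6 kip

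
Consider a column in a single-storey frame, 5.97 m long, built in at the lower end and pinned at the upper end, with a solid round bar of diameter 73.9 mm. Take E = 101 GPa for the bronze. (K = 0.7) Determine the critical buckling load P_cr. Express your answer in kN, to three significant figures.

P_cr ≈ 83.6 kN

I = πd⁴/64 = π×73.9⁴/64 = 1.464×10^6 mm⁴
I = 1.464×10^6 mm⁴ = 1.464×10^-6 m⁴
Effective length L_e = K·L = 0.7 × 5.97 = 4.179 m
P_cr = π²EI / L_e² = π² × 101×10⁹ × 1.464×10^-6 / 4.179² = 8.356×10^4 N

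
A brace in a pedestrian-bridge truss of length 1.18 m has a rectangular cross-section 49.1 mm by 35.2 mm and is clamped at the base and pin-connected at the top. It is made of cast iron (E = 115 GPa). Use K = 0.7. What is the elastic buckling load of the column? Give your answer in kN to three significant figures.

P_cr ≈ 297 kN

Buckling occurs about the weak axis: I_min = h·b³/12 with b = 35.2 mm (the shorter side).
I_min = 49.1×35.2³/12 = 1.785×10^5 mm⁴
I = 1.785×10^5 mm⁴ = 1.785×10^-7 m⁴
Effective length L_e = K·L = 0.7 × 1.18 = 0.8260 m
P_cr = π²EI / L_e² = π² × 115×10⁹ × 1.785×10^-7 / 0.8260² = 2.969×10^5 N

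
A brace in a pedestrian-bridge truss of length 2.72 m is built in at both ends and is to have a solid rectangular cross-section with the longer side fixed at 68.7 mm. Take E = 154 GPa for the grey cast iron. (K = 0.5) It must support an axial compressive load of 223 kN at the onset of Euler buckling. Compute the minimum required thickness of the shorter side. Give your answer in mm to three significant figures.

b ≈ 36.2 mm

L_e = K·L = 0.5 × 2.72 = 1.360 m
Required I = P_cr·L_e²/(π²E) = 2.230×10^5 × 1.360² / (π² × 1.54×10^11) = 2.714×10^-7 m⁴
I_req = 2.714×10^5 mm⁴
Rectangle, weak axis: I_min = h·b³/12 with h = 68.7 mm fixed  ⇒  b = (12I/h)^(1/3) = 36.2 mm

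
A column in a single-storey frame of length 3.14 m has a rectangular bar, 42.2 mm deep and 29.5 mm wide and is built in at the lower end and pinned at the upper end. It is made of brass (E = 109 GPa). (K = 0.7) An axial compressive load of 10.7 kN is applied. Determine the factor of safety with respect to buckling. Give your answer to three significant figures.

Buckling occurs about the weak axis: I_min = h·b³/12 with b = 29.5 mm (the shorter side).
I_min = 42.2×29.5³/12 = 9.028×10^4 mm⁴
I = 9.028×10^4 mm⁴ = 9.028×10^-8 m⁴
Effective length L_e = K·L = 0.7 × 3.14 = 2.198 m
P_cr = π²EI / L_e² = π² × 109×10⁹ × 9.028×10^-8 / 2.198² = 2.010×10^4 N
Factor of safety n = P_cr / P = 20.103 / 10.7 = 1.88

n ≈ 1.88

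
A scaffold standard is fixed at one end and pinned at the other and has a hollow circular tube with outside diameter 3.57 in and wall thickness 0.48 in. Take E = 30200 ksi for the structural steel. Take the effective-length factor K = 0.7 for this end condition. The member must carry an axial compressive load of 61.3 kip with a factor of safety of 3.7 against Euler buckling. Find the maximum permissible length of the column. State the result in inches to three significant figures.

L_max ≈ 124 in

Inner diameter d_i = 3.57 − 2×0.48 = 2.610 in
I = π(d_o⁴ − d_i⁴)/64 = π(3.57⁴ − 2.610⁴)/64 = 5.695 in⁴
Required critical load P_cr = n·P = 3.7 × 61.3 = 226.8 kip = 2.268×10^5 lb
From P_cr = π²EI/(K·L)²:  L = (1/K)·√(π²EI/P_cr) = (1/0.7)·√(π²×3.02×10^7×5.695/2.268×10^5)
L = 124 in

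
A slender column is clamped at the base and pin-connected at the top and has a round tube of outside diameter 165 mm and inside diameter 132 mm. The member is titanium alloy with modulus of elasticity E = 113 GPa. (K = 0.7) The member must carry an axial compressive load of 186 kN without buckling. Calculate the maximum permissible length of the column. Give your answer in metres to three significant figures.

d_o = 165 mm, d_i = 132 mm
I = π(d_o⁴ − d_i⁴)/64 = π(165⁴ − 132.0⁴)/64 = 2.148×10^7 mm⁴
I = 2.148×10^-5 m⁴
At the buckling limit P_cr = P = 1.860×10^5 N
From P_cr = π²EI/(K·L)²:  L = (1/K)·√(π²EI/P_cr) = (1/0.7)·√(π²×1.13×10^11×2.148×10^-5/1.860×10^5)
L = 16.2 m

L_max ≈ 16.2 m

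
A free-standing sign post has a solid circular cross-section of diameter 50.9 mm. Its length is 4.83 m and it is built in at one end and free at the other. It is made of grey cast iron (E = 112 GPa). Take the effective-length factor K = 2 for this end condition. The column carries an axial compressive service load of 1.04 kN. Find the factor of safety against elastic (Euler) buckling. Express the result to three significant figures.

I = πd⁴/64 = π×50.9⁴/64 = 3.295×10^5 mm⁴
I = 3.295×10^5 mm⁴ = 3.295×10^-7 m⁴
Effective length L_e = K·L = 2 × 4.83 = 9.660 m
P_cr = π²EI / L_e² = π² × 112×10⁹ × 3.295×10^-7 / 9.660² = 3.903×10^3 N
Factor of safety n = P_cr / P = 3.9031 / 1.04 = 3.75

n ≈ 3.75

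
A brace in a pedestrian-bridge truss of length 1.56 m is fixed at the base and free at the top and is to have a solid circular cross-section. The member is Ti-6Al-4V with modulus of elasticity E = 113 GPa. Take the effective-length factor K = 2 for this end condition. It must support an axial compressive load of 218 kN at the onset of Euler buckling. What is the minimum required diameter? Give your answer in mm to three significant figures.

d ≈ 78.9 mm

L_e = K·L = 2 × 1.56 = 3.120 m
Required I = P_cr·L_e²/(π²E) = 2.180×10^5 × 3.120² / (π² × 1.13×10^11) = 1.903×10^-6 m⁴
I_req = 1.903×10^6 mm⁴
Solid circle: I = πd⁴/64  ⇒  d = (64I/π)^(1/4) = (64×1.903×10^6/π)^(1/4) = 78.9 mm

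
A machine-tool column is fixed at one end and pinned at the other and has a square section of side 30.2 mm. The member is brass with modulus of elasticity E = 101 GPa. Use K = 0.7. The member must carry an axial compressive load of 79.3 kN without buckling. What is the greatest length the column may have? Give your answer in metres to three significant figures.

I = a⁴/12 = 30.2⁴/12 = 6.932×10^4 mm⁴
I = 6.932×10^-8 m⁴
At the buckling limit P_cr = P = 7.930×10^4 N
From P_cr = π²EI/(K·L)²:  L = (1/K)·√(π²EI/P_cr) = (1/0.7)·√(π²×1.01×10^11×6.932×10^-8/7.930×10^4)
L = 1.33 m

L_max ≈ 1.33 m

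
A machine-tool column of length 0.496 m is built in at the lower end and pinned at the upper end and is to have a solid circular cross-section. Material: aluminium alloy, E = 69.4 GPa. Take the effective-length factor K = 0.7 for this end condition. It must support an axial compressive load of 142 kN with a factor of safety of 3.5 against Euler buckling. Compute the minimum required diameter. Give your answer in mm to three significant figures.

d ≈ 36.5 mm

Required P_cr = n·P = 3.5 × 142 = 497.0 kN
L_e = K·L = 0.7 × 0.496 = 0.3472 m
Required I = P_cr·L_e²/(π²E) = 4.970×10^5 × 0.3472² / (π² × 6.94×10^10) = 8.747×10^-8 m⁴
I_req = 8.747×10^4 mm⁴
Solid circle: I = πd⁴/64  ⇒  d = (64I/π)^(1/4) = (64×8.747×10^4/π)^(1/4) = 36.5 mm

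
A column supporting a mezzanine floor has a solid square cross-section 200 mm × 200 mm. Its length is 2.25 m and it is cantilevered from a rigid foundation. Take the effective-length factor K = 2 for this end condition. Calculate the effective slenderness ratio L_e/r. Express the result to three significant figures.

I = a⁴/12 = 200⁴/12 = 1.333×10^8 mm⁴
A = 4.000×10^4 mm²;  r_min = √(I/A) = √(1.333×10^8/4.000×10^4) = 57.74 mm
L_e = K·L = 2 × 2.25 m = 4.500 m = 4500.0 mm
λ = L_e / r_min = 4500.0 / 57.74 = 77.9

λ ≈ 77.9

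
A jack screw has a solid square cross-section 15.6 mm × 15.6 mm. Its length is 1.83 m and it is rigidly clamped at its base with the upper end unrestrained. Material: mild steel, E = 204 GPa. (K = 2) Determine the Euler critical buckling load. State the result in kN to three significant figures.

I = a⁴/12 = 15.6⁴/12 = 4.935×10^3 mm⁴
I = 4.935×10^3 mm⁴ = 4.935×10^-9 m⁴
Effective length L_e = K·L = 2 × 1.83 = 3.660 m
P_cr = π²EI / L_e² = π² × 204×10⁹ × 4.935×10^-9 / 3.660² = 741.8 N

P_cr ≈ 0.742 kN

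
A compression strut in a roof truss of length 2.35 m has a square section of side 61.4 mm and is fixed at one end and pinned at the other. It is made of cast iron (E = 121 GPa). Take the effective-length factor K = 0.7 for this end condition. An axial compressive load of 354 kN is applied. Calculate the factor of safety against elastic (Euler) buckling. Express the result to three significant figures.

n ≈ 1.48

I = a⁴/12 = 61.4⁴/12 = 1.184×10^6 mm⁴
I = 1.184×10^6 mm⁴ = 1.184×10^-6 m⁴
Effective length L_e = K·L = 0.7 × 2.35 = 1.645 m
P_cr = π²EI / L_e² = π² × 121×10⁹ × 1.184×10^-6 / 1.645² = 5.227×10^5 N
Factor of safety n = P_cr / P = 522.69 / 354 = 1.48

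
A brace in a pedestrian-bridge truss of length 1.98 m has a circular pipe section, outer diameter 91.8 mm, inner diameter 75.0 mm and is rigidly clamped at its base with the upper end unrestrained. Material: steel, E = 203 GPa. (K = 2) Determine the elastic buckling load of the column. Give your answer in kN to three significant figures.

P_cr ≈ 247 kN

d_o = 91.8 mm, d_i = 75.0 mm
I = π(d_o⁴ − d_i⁴)/64 = π(91.8⁴ − 75.00⁴)/64 = 1.933×10^6 mm⁴
I = 1.933×10^6 mm⁴ = 1.933×10^-6 m⁴
Effective length L_e = K·L = 2 × 1.98 = 3.960 m
P_cr = π²EI / L_e² = π² × 203×10⁹ × 1.933×10^-6 / 3.960² = 2.470×10^5 N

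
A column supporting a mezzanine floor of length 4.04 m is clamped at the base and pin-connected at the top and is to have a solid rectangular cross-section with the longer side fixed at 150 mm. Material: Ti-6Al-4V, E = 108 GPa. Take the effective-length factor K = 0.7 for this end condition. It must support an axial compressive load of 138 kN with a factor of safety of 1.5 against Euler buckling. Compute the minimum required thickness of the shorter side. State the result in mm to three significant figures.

Required P_cr = n·P = 1.5 × 138 = 207.0 kN
L_e = K·L = 0.7 × 4.04 = 2.828 m
Required I = P_cr·L_e²/(π²E) = 2.070×10^5 × 2.828² / (π² × 1.08×10^11) = 1.553×10^-6 m⁴
I_req = 1.553×10^6 mm⁴
Rectangle, weak axis: I_min = h·b³/12 with h = 150 mm fixed  ⇒  b = (12I/h)^(1/3) = 49.9 mm

b ≈ 49.9 mm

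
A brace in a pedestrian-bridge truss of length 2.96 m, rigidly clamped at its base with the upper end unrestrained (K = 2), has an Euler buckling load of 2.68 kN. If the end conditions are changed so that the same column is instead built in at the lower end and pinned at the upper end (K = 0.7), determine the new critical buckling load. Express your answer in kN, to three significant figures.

P_cr ∝ 1/K², so P_cr,new = P_cr,old × (K_old/K_new)² = 2.68 × (2/0.7)²
= 2.68 × 8.163 = 21.9 kN

P_cr ≈ 21.9 kN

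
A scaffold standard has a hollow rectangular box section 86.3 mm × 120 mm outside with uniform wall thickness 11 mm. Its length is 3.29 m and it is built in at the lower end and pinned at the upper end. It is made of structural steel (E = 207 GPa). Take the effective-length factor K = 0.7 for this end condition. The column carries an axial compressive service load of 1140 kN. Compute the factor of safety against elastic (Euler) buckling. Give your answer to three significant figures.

Inner dimensions: h_i = 120 − 2×11 = 98.00 mm, b_i = 86.3 − 2×11 = 64.30 mm
Weak-axis I_min = (h_o·b_o³ − h_i·b_i³)/12 with b_o = 86.3, b_i = 64.30 mm (shorter outer/inner sides).
I_min = (120×86.3³ − 98.00×64.30³)/12 = 4.256×10^6 mm⁴
I = 4.256×10^6 mm⁴ = 4.256×10^-6 m⁴
Effective length L_e = K·L = 0.7 × 3.29 = 2.303 m
P_cr = π²EI / L_e² = π² × 207×10⁹ × 4.256×10^-6 / 2.303² = 1.639×10^6 N
Factor of safety n = P_cr / P = 1639.5 / 1140 = 1.44

n ≈ 1.44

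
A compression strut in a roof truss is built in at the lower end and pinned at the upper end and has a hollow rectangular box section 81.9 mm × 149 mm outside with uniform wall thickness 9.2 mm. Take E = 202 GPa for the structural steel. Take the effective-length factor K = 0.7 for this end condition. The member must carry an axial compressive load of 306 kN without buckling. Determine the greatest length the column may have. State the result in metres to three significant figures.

Inner dimensions: h_i = 149 − 2×9.2 = 130.6 mm, b_i = 81.9 − 2×9.2 = 63.50 mm
Weak-axis I_min = (h_o·b_o³ − h_i·b_i³)/12 with b_o = 81.9, b_i = 63.50 mm (shorter outer/inner sides).
I_min = (149×81.9³ − 130.6×63.50³)/12 = 4.034×10^6 mm⁴
I = 4.034×10^-6 m⁴
At the buckling limit P_cr = P = 3.060×10^5 N
From P_cr = π²EI/(K·L)²:  L = (1/K)·√(π²EI/P_cr) = (1/0.7)·√(π²×2.02×10^11×4.034×10^-6/3.060×10^5)
L = 7.32 m

L_max ≈ 7.32 m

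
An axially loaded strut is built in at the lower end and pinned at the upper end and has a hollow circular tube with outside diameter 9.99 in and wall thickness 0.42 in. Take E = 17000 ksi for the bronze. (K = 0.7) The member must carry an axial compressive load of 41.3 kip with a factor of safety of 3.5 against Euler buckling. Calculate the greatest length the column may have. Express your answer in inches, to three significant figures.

L_max ≈ 586 in

Inner diameter d_i = 9.99 − 2×0.42 = 9.150 in
I = π(d_o⁴ − d_i⁴)/64 = π(9.99⁴ − 9.150⁴)/64 = 144.8 in⁴
Required critical load P_cr = n·P = 3.5 × 41.3 = 144.5 kip = 1.445×10^5 lb
From P_cr = π²EI/(K·L)²:  L = (1/K)·√(π²EI/P_cr) = (1/0.7)·√(π²×1.70×10^7×144.8/1.445×10^5)
L = 586 in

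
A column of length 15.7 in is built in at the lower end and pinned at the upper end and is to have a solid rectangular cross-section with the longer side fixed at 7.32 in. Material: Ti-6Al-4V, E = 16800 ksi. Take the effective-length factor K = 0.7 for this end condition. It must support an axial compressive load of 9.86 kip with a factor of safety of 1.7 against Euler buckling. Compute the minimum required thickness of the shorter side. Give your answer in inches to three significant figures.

b ≈ 0.272 in

Required P_cr = n·P = 1.7 × 9.86 = 16.76 kip
L_e = K·L = 0.7 × 15.7 = 10.99 in
Required I = P_cr·L_e²/(π²E) = 1.676×10^4 × 10.99² / (π² × 1.68×10^7) = 1.221×10^-2 in⁴
Rectangle, weak axis: I_min = h·b³/12 with h = 7.32 in fixed  ⇒  b = (12I/h)^(1/3) = 0.272 in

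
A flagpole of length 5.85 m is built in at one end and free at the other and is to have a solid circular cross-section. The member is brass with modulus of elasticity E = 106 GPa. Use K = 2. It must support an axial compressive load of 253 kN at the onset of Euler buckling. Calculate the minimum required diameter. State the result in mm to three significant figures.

d ≈ 161 mm

L_e = K·L = 2 × 5.85 = 11.70 m
Required I = P_cr·L_e²/(π²E) = 2.530×10^5 × 11.70² / (π² × 1.06×10^11) = 3.310×10^-5 m⁴
I_req = 3.310×10^7 mm⁴
Solid circle: I = πd⁴/64  ⇒  d = (64I/π)^(1/4) = (64×3.310×10^7/π)^(1/4) = 161 mm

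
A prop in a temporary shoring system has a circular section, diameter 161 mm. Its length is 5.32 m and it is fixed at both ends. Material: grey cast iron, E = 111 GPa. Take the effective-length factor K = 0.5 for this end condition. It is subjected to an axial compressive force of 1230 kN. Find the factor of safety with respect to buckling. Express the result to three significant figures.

n ≈ 4.15

I = πd⁴/64 = π×161⁴/64 = 3.298×10^7 mm⁴
I = 3.298×10^7 mm⁴ = 3.298×10^-5 m⁴
Effective length L_e = K·L = 0.5 × 5.32 = 2.660 m
P_cr = π²EI / L_e² = π² × 111×10⁹ × 3.298×10^-5 / 2.660² = 5.107×10^6 N
Factor of safety n = P_cr / P = 5106.6 / 1230 = 4.15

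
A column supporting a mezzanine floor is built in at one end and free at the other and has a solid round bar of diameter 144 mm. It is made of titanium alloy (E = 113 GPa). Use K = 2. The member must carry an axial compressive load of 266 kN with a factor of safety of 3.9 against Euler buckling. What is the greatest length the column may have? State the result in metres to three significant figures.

I = πd⁴/64 = π×144⁴/64 = 2.111×10^7 mm⁴
I = 2.111×10^-5 m⁴
Required critical load P_cr = n·P = 3.9 × 266 = 1037 kN = 1.037×10^6 N
From P_cr = π²EI/(K·L)²:  L = (1/K)·√(π²EI/P_cr) = (1/2)·√(π²×1.13×10^11×2.111×10^-5/1.037×10^6)
L = 2.38 m

L_max ≈ 2.38 m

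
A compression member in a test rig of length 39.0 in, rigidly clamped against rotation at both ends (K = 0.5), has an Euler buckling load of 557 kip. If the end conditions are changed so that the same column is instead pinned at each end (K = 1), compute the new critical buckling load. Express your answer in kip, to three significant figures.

P_cr ≈ 139 kip

P_cr ∝ 1/K², so P_cr,new = P_cr,old × (K_old/K_new)² = 557 × (0.5/1)²
= 557 × 0.2500 = 139 kip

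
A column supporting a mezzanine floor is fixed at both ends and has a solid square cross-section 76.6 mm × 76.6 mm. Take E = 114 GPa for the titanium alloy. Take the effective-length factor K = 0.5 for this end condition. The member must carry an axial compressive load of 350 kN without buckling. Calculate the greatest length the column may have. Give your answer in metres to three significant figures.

L_max ≈ 6.07 m

I = a⁴/12 = 76.6⁴/12 = 2.869×10^6 mm⁴
I = 2.869×10^-6 m⁴
At the buckling limit P_cr = P = 3.500×10^5 N
From P_cr = π²EI/(K·L)²:  L = (1/K)·√(π²EI/P_cr) = (1/0.5)·√(π²×1.14×10^11×2.869×10^-6/3.500×10^5)
L = 6.07 m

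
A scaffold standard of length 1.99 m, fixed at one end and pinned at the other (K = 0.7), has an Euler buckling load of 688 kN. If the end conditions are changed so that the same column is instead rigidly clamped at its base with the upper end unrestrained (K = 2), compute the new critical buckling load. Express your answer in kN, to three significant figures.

P_cr ∝ 1/K², so P_cr,new = P_cr,old × (K_old/K_new)² = 688 × (0.7/2)²
= 688 × 0.1225 = 84.3 kN

P_cr ≈ 84.3 kN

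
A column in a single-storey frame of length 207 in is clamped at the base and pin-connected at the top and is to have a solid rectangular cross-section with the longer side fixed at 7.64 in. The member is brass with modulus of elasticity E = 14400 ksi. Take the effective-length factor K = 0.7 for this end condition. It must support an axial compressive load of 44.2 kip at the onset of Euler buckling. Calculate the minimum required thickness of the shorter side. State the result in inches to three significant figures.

L_e = K·L = 0.7 × 207 = 144.9 in
Required I = P_cr·L_e²/(π²E) = 4.420×10^4 × 144.9² / (π² × 1.44×10^7) = 6.530 in⁴
Rectangle, weak axis: I_min = h·b³/12 with h = 7.64 in fixed  ⇒  b = (12I/h)^(1/3) = 2.17 in

b ≈ 2.17 in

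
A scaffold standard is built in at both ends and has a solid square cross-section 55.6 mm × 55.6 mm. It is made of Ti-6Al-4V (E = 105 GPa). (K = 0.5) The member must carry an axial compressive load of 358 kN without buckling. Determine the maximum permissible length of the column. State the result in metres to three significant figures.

I = a⁴/12 = 55.6⁴/12 = 7.964×10^5 mm⁴
I = 7.964×10^-7 m⁴
At the buckling limit P_cr = P = 3.580×10^5 N
From P_cr = π²EI/(K·L)²:  L = (1/K)·√(π²EI/P_cr) = (1/0.5)·√(π²×1.05×10^11×7.964×10^-7/3.580×10^5)
L = 3.04 m

L_max ≈ 3.04 m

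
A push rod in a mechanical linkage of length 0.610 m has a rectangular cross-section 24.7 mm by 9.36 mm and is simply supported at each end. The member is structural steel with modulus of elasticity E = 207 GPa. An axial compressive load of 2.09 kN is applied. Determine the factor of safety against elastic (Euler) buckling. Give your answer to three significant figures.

n ≈ 4.43

Buckling occurs about the weak axis: I_min = h·b³/12 with b = 9.36 mm (the shorter side).
I_min = 24.7×9.36³/12 = 1.688×10^3 mm⁴
I = 1.688×10^3 mm⁴ = 1.688×10^-9 m⁴
Effective length L_e = K·L = 1 × 0.610 = 0.6100 m
P_cr = π²EI / L_e² = π² × 207×10⁹ × 1.688×10^-9 / 0.6100² = 9.267×10^3 N
Factor of safety n = P_cr / P = 9.2673 / 2.09 = 4.43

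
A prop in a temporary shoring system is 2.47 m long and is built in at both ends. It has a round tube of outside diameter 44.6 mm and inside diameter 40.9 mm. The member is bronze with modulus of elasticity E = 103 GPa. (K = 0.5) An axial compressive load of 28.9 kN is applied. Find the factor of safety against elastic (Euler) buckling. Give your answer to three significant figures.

n ≈ 1.31

d_o = 44.6 mm, d_i = 40.9 mm
I = π(d_o⁴ − d_i⁴)/64 = π(44.6⁴ − 40.90⁴)/64 = 5.687×10^4 mm⁴
I = 5.687×10^4 mm⁴ = 5.687×10^-8 m⁴
Effective length L_e = K·L = 0.5 × 2.47 = 1.235 m
P_cr = π²EI / L_e² = π² × 103×10⁹ × 5.687×10^-8 / 1.235² = 3.790×10^4 N
Factor of safety n = P_cr / P = 37.901 / 28.9 = 1.31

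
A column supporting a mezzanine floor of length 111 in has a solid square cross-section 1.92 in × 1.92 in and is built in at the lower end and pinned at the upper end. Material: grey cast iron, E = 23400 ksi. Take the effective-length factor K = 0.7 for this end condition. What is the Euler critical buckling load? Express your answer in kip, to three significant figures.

I = a⁴/12 = 1.92⁴/12 = 1.132 in⁴
Effective length L_e = K·L = 0.7 × 111 = 77.70 in
P_cr = π²EI / L_e² = π² × 23400×10³ × 1.132 / 77.70² = 4.332×10^4 lb

P_cr ≈ 43.3 kip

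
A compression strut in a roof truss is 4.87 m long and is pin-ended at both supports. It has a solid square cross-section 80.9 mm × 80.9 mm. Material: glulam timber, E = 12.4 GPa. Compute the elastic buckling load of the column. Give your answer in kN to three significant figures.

P_cr ≈ 18.4 kN

I = a⁴/12 = 80.9⁴/12 = 3.570×10^6 mm⁴
I = 3.570×10^6 mm⁴ = 3.570×10^-6 m⁴
Effective length L_e = K·L = 1 × 4.87 = 4.870 m
P_cr = π²EI / L_e² = π² × 12.4×10⁹ × 3.570×10^-6 / 4.870² = 1.842×10^4 N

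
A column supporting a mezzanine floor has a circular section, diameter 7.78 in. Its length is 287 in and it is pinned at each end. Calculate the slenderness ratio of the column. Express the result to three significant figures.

For a solid circle r = d/4 = 7.78/4 = 1.945 in
L_e = K·L = 1 × 287 = 287.0 in
λ = L_e / r_min = 287.00 / 1.945 = 148

λ ≈ 148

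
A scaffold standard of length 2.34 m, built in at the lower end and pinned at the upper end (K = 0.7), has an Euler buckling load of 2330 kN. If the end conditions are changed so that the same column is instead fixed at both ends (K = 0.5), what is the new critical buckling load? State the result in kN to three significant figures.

P_cr ≈ 4570 kN

P_cr ∝ 1/K², so P_cr,new = P_cr,old × (K_old/K_new)² = 2330 × (0.7/0.5)²
= 2330 × 1.960 = 4570 kN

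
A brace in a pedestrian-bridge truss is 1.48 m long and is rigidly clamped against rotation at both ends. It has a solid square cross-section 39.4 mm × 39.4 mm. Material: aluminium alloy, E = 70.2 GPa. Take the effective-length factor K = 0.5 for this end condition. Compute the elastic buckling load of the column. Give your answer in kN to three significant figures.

P_cr ≈ 254 kN

I = a⁴/12 = 39.4⁴/12 = 2.008×10^5 mm⁴
I = 2.008×10^5 mm⁴ = 2.008×10^-7 m⁴
Effective length L_e = K·L = 0.5 × 1.48 = 0.7400 m
P_cr = π²EI / L_e² = π² × 70.2×10⁹ × 2.008×10^-7 / 0.7400² = 2.541×10^5 N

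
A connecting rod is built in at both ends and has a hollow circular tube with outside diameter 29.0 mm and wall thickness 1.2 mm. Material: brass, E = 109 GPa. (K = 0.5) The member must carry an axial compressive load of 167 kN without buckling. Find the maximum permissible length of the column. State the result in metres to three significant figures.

Inner diameter d_i = 29.0 − 2×1.2 = 26.60 mm
I = π(d_o⁴ − d_i⁴)/64 = π(29.0⁴ − 26.60⁴)/64 = 1.014×10^4 mm⁴
I = 1.014×10^-8 m⁴
At the buckling limit P_cr = P = 1.670×10^5 N
From P_cr = π²EI/(K·L)²:  L = (1/K)·√(π²EI/P_cr) = (1/0.5)·√(π²×1.09×10^11×1.014×10^-8/1.670×10^5)
L = 0.511 m

L_max ≈ 0.511 m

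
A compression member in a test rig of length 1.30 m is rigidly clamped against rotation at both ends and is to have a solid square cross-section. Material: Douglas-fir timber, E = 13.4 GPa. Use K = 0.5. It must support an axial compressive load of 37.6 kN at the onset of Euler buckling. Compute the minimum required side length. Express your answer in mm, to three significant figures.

a ≈ 34.6 mm

L_e = K·L = 0.5 × 1.30 = 0.6500 m
Required I = P_cr·L_e²/(π²E) = 3.760×10^4 × 0.6500² / (π² × 1.34×10^10) = 1.201×10^-7 m⁴
I_req = 1.201×10^5 mm⁴
Solid square: I = a⁴/12  ⇒  a = (12I)^(1/4) = (12×1.201×10^5)^(1/4) = 34.6 mm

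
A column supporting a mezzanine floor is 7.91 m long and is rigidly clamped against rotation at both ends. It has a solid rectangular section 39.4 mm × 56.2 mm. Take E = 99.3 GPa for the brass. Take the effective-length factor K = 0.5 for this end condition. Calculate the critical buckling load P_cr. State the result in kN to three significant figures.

Buckling occurs about the weak axis: I_min = h·b³/12 with b = 39.4 mm (the shorter side).
I_min = 56.2×39.4³/12 = 2.864×10^5 mm⁴
I = 2.864×10^5 mm⁴ = 2.864×10^-7 m⁴
Effective length L_e = K·L = 0.5 × 7.91 = 3.955 m
P_cr = π²EI / L_e² = π² × 99.3×10⁹ × 2.864×10^-7 / 3.955² = 1.795×10^4 N

P_cr ≈ 17.9 kN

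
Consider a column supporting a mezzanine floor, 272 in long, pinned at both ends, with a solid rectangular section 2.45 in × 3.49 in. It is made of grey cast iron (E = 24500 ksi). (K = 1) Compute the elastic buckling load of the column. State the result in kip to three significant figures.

P_cr ≈ 14.0 kip

Buckling occurs about the weak axis: I_min = h·b³/12 with b = 2.45 in (the shorter side).
I_min = 3.49×2.45³/12 = 4.277 in⁴
Effective length L_e = K·L = 1 × 272 = 272.0 in
P_cr = π²EI / L_e² = π² × 24500×10³ × 4.277 / 272.0² = 1.398×10^4 lb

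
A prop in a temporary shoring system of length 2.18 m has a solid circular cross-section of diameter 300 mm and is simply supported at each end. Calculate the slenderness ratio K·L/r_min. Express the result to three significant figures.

λ ≈ 29.1

I = πd⁴/64 = π×300⁴/64 = 3.976×10^8 mm⁴
A = 7.069×10^4 mm²;  r_min = √(I/A) = √(3.976×10^8/7.069×10^4) = 75.00 mm
L_e = K·L = 1 × 2.18 m = 2.180 m = 2180.0 mm
λ = L_e / r_min = 2180.0 / 75.00 = 29.1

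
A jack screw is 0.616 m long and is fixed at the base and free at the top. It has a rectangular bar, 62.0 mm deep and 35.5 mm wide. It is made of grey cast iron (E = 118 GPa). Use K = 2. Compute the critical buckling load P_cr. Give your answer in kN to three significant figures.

P_cr ≈ 177 kN

Buckling occurs about the weak axis: I_min = h·b³/12 with b = 35.5 mm (the shorter side).
I_min = 62.0×35.5³/12 = 2.312×10^5 mm⁴
I = 2.312×10^5 mm⁴ = 2.312×10^-7 m⁴
Effective length L_e = K·L = 2 × 0.616 = 1.232 m
P_cr = π²EI / L_e² = π² × 118×10⁹ × 2.312×10^-7 / 1.232² = 1.774×10^5 N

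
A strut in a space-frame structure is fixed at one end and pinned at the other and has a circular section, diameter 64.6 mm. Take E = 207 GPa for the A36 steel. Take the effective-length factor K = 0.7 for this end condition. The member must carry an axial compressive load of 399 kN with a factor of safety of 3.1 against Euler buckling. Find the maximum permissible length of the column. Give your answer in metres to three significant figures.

I = πd⁴/64 = π×64.6⁴/64 = 8.549×10^5 mm⁴
I = 8.549×10^-7 m⁴
Required critical load P_cr = n·P = 3.1 × 399 = 1237 kN = 1.237×10^6 N
From P_cr = π²EI/(K·L)²:  L = (1/K)·√(π²EI/P_cr) = (1/0.7)·√(π²×2.07×10^11×8.549×10^-7/1.237×10^6)
L = 1.70 m

L_max ≈ 1.70 m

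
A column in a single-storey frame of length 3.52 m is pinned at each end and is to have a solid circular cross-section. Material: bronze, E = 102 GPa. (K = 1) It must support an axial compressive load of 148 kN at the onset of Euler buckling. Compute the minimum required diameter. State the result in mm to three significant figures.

L_e = K·L = 1 × 3.52 = 3.520 m
Required I = P_cr·L_e²/(π²E) = 1.480×10^5 × 3.520² / (π² × 1.02×10^11) = 1.822×10^-6 m⁴
I_req = 1.822×10^6 mm⁴
Solid circle: I = πd⁴/64  ⇒  d = (64I/π)^(1/4) = (64×1.822×10^6/π)^(1/4) = 78.0 mm

d ≈ 78.0 mm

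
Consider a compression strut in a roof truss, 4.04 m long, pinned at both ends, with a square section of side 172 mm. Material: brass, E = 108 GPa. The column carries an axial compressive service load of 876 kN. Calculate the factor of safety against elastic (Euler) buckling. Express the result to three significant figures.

n ≈ 5.44

I = a⁴/12 = 172⁴/12 = 7.293×10^7 mm⁴
I = 7.293×10^7 mm⁴ = 7.293×10^-5 m⁴
Effective length L_e = K·L = 1 × 4.04 = 4.040 m
P_cr = π²EI / L_e² = π² × 108×10⁹ × 7.293×10^-5 / 4.040² = 4.763×10^6 N
Factor of safety n = P_cr / P = 4763.1 / 876 = 5.44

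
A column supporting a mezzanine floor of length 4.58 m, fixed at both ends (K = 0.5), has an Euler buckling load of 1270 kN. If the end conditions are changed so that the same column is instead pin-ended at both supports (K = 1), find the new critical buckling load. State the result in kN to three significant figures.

P_cr ≈ 318 kN

P_cr ∝ 1/K², so P_cr,new = P_cr,old × (K_old/K_new)² = 1270 × (0.5/1)²
= 1270 × 0.2500 = 318 kN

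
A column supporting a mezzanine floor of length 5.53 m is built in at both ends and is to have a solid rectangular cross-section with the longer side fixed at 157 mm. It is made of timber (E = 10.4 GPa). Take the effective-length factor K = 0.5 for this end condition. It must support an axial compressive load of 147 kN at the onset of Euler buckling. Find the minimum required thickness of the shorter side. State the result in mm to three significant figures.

b ≈ 94.2 mm

L_e = K·L = 0.5 × 5.53 = 2.765 m
Required I = P_cr·L_e²/(π²E) = 1.470×10^5 × 2.765² / (π² × 1.04×10^10) = 1.095×10^-5 m⁴
I_req = 1.095×10^7 mm⁴
Rectangle, weak axis: I_min = h·b³/12 with h = 157 mm fixed  ⇒  b = (12I/h)^(1/3) = 94.2 mm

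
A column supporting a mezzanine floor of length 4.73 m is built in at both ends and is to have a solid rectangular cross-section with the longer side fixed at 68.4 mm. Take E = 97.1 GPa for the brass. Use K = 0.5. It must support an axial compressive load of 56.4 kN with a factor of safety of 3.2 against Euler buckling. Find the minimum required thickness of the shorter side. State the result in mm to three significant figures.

b ≈ 57.0 mm

Required P_cr = n·P = 3.2 × 56.4 = 180.5 kN
L_e = K·L = 0.5 × 4.73 = 2.365 m
Required I = P_cr·L_e²/(π²E) = 1.805×10^5 × 2.365² / (π² × 9.71×10^10) = 1.053×10^-6 m⁴
I_req = 1.053×10^6 mm⁴
Rectangle, weak axis: I_min = h·b³/12 with h = 68.4 mm fixed  ⇒  b = (12I/h)^(1/3) = 57.0 mm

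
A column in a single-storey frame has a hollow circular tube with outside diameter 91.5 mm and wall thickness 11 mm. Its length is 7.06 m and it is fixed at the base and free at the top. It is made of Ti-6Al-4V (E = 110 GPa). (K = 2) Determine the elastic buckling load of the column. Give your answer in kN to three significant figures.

P_cr ≈ 12.5 kN

Inner diameter d_i = 91.5 − 2×11 = 69.50 mm
I = π(d_o⁴ − d_i⁴)/64 = π(91.5⁴ − 69.50⁴)/64 = 2.295×10^6 mm⁴
I = 2.295×10^6 mm⁴ = 2.295×10^-6 m⁴
Effective length L_e = K·L = 2 × 7.06 = 14.12 m
P_cr = π²EI / L_e² = π² × 110×10⁹ × 2.295×10^-6 / 14.12² = 1.250×10^4 N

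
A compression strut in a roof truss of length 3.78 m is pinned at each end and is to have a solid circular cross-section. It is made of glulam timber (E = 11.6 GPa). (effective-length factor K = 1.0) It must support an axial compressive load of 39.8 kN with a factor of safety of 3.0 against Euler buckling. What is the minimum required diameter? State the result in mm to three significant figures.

Required P_cr = n·P = 3.0 × 39.8 = 119.4 kN
L_e = K·L = 1 × 3.78 = 3.780 m
Required I = P_cr·L_e²/(π²E) = 1.194×10^5 × 3.780² / (π² × 1.16×10^10) = 1.490×10^-5 m⁴
I_req = 1.490×10^7 mm⁴
Solid circle: I = πd⁴/64  ⇒  d = (64I/π)^(1/4) = (64×1.490×10^7/π)^(1/4) = 132 mm

d ≈ 132 mm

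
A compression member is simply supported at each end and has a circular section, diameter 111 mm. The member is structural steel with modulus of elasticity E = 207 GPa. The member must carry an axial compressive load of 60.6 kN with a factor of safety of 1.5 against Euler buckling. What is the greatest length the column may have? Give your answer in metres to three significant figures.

I = πd⁴/64 = π×111⁴/64 = 7.452×10^6 mm⁴
I = 7.452×10^-6 m⁴
Required critical load P_cr = n·P = 1.5 × 60.6 = 90.90 kN = 9.090×10^4 N
From P_cr = π²EI/(K·L)²:  L = (1/K)·√(π²EI/P_cr) = (1/1)·√(π²×2.07×10^11×7.452×10^-6/9.090×10^4)
L = 12.9 m

L_max ≈ 12.9 m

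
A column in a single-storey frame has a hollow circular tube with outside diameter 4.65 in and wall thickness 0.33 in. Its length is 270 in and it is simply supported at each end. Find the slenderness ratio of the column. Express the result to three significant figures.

Inner diameter d_i = 4.65 − 2×0.33 = 3.990 in
I = π(d_o⁴ − d_i⁴)/64 = π(4.65⁴ − 3.990⁴)/64 = 10.51 in⁴
A = 4.479 in²;  r_min = √(I/A) = √(10.51/4.479) = 1.532 in
L_e = K·L = 1 × 270 = 270.0 in
λ = L_e / r_min = 270.00 / 1.532 = 176

λ ≈ 176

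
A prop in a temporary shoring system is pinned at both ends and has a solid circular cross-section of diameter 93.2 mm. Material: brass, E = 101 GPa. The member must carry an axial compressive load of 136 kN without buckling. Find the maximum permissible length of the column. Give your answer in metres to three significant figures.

I = πd⁴/64 = π×93.2⁴/64 = 3.704×10^6 mm⁴
I = 3.704×10^-6 m⁴
At the buckling limit P_cr = P = 1.360×10^5 N
From P_cr = π²EI/(K·L)²:  L = (1/K)·√(π²EI/P_cr) = (1/1)·√(π²×1.01×10^11×3.704×10^-6/1.360×10^5)
L = 5.21 m

L_max ≈ 5.21 m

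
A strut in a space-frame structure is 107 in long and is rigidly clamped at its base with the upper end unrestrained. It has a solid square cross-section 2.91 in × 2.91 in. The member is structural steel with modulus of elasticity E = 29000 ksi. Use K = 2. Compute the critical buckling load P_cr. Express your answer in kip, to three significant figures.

I = a⁴/12 = 2.91⁴/12 = 5.976 in⁴
Effective length L_e = K·L = 2 × 107 = 214.0 in
P_cr = π²EI / L_e² = π² × 29000×10³ × 5.976 / 214.0² = 3.735×10^4 lb

P_cr ≈ 37.3 kip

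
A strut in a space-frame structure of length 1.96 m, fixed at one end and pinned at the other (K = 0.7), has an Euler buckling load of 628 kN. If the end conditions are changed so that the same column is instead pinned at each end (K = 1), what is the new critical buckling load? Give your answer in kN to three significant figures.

P_cr ∝ 1/K², so P_cr,new = P_cr,old × (K_old/K_new)² = 628 × (0.7/1)²
= 628 × 0.4900 = 308 kN

P_cr ≈ 308 kN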